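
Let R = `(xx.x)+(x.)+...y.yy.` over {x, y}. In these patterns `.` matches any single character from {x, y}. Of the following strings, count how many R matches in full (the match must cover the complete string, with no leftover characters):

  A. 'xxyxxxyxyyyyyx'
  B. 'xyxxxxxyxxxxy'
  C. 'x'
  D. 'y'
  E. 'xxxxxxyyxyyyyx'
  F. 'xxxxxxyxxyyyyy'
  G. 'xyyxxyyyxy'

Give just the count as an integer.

3

A → match
B → no match — must start with 'xx'
C → no match — must start with 'xx'
D → no match — must start with 'xx'
E → match
F → match
G → no match — must start with 'xx'
Total matched: 3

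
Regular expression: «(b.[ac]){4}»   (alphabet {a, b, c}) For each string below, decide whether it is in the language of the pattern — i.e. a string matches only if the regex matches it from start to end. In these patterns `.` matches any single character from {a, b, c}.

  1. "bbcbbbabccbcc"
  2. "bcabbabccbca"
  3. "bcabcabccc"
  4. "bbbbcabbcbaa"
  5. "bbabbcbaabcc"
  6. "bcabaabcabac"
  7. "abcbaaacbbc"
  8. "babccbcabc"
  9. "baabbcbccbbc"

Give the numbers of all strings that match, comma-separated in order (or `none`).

1 → no match
2 → match
3 → no match
4 → no match
5 → match
6 → match
7 → no match — must start with "b"
8 → no match
9 → match

2, 5, 6, 9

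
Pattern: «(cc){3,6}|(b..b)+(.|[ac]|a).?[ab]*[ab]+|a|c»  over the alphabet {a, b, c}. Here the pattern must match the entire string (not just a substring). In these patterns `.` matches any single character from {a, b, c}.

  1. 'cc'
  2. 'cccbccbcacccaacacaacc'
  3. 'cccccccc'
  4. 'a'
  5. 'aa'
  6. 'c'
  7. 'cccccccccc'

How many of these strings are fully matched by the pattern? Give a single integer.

1. 'cc' → no match
2 → no match
3. 'cccccccc' → match
4. 'a' → match
5. 'aa' → no match
6. 'c' → match
7. 'cccccccccc' → match
Total matched: 4

4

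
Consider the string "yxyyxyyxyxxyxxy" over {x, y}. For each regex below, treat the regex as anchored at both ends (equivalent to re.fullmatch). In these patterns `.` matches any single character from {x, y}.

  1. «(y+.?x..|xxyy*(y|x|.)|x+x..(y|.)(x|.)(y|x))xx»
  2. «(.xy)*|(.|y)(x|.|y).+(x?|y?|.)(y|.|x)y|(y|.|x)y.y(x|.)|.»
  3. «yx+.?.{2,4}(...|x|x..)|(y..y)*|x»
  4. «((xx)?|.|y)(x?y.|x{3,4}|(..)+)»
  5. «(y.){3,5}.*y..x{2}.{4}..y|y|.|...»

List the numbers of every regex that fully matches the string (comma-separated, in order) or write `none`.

2, 4

1 → no match — must end with "xx"
2 → match
3 → no match
4 → match
5 → no match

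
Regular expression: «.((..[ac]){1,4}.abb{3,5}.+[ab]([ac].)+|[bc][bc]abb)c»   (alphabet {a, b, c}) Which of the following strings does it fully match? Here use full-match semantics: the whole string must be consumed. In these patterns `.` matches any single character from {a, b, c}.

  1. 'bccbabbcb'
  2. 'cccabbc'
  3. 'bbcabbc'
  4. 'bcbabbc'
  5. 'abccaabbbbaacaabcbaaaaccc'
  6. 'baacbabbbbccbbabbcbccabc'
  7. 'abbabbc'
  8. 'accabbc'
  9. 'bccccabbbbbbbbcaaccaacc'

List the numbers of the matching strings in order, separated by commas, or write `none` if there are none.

1 → no match — must end with 'c'
2 → match
3 → match
4 → match
5 → match
6 → match
7 → match
8 → match
9 → match

2, 3, 4, 5, 6, 7, 8, 9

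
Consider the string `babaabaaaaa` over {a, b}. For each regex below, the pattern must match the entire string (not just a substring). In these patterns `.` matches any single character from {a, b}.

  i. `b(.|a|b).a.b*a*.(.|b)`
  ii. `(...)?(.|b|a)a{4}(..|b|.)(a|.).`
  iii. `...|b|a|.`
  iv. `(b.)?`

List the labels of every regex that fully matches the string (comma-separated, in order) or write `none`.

i

i → match
ii → no match
iii → no match
iv → no match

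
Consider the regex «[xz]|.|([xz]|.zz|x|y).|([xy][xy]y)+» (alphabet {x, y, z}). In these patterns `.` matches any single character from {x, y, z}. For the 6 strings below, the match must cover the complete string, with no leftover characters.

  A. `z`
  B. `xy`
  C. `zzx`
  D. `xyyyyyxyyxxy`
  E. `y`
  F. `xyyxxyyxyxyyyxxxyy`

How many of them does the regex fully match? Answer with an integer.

A. `z` → match
B. `xy` → match
C. `zzx` → no match
D. `xyyyyyxyyxxy` → match
E. `y` → match
F → no match
Total matched: 4

4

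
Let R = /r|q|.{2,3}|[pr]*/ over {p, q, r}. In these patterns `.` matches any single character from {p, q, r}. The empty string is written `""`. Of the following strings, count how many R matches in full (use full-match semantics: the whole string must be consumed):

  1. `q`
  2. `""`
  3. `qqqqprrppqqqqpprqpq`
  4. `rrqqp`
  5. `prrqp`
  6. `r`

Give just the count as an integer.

3

1 → match
2 → match
3 → no match
4 → no match
5 → no match
6 → match
Total matched: 3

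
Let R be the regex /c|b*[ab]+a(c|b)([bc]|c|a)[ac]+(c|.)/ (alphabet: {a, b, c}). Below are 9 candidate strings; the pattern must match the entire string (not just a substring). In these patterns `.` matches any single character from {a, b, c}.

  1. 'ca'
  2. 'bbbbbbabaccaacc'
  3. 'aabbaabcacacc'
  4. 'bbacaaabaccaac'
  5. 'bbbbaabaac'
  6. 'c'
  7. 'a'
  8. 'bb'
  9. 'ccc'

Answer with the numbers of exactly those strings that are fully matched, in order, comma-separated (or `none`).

1 → no match
2 → match
3 → match
4 → no match
5 → match
6 → match
7 → no match
8 → no match
9 → no match

2, 3, 5, 6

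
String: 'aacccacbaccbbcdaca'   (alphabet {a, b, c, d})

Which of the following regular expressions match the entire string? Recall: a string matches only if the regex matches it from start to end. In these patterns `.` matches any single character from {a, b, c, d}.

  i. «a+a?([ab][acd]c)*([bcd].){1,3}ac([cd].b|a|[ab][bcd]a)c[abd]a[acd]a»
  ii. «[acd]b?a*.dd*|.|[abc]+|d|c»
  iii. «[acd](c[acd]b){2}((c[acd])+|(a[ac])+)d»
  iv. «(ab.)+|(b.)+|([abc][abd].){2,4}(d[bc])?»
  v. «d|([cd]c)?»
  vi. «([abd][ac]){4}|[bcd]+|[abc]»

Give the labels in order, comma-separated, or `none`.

i → match
ii → no match
iii → no match — must end with 'd'
iv → no match
v → no match
vi → no match

i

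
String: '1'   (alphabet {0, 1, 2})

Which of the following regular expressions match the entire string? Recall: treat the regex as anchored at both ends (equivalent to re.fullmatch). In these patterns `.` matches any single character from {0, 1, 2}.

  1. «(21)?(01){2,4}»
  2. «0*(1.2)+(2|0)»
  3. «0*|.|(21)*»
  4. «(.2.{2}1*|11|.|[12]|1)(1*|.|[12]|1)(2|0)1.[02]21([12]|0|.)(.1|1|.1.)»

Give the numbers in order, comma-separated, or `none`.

3

1 → no match — must end with '01'
2 → no match
3 → match
4 → no match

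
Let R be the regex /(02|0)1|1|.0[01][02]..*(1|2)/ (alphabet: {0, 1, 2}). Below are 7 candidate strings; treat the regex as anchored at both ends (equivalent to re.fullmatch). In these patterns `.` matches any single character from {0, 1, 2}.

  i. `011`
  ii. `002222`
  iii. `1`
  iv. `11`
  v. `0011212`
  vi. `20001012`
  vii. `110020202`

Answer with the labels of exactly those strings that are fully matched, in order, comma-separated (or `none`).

iii, vi

i → no match
ii → no match
iii → match
iv → no match
v → no match
vi → match
vii → no match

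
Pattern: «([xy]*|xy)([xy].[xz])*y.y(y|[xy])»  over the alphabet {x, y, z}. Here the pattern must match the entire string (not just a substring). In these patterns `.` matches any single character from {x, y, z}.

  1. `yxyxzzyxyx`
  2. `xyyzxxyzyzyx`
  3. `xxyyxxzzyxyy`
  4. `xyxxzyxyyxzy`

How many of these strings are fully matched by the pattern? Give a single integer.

1 → match
2 → match
3 → match
4 → no match
Total matched: 3

3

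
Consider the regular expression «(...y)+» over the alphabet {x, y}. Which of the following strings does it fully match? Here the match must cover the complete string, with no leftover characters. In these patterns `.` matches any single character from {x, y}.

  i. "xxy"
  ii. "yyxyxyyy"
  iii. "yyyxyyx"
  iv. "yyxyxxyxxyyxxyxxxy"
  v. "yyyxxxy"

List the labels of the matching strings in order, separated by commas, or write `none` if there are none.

i → no match
ii → match
iii → no match — must end with "y"
iv → no match
v → no match

ii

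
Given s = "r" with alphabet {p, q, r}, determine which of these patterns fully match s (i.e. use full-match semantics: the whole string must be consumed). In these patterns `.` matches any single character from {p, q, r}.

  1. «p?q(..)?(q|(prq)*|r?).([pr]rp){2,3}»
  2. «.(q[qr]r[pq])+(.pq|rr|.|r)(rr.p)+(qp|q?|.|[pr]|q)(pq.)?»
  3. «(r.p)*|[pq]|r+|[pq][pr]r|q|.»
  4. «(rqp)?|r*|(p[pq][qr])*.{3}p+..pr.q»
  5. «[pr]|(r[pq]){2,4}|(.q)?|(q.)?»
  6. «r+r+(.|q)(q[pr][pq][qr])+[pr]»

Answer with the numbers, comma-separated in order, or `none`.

1 → no match — must end with "rp"
2 → no match
3 → match
4 → match
5 → match
6 → no match

3, 4, 5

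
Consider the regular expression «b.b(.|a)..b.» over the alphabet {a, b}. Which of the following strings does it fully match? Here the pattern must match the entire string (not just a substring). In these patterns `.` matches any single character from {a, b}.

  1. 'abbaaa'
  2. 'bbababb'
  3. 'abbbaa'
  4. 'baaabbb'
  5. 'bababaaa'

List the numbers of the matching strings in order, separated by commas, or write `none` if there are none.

none

1. 'abbaaa' → no match — must start with 'b'
2. 'bbababb' → no match
3. 'abbbaa' → no match — must start with 'b'
4. 'baaabbb' → no match
5. 'bababaaa' → no match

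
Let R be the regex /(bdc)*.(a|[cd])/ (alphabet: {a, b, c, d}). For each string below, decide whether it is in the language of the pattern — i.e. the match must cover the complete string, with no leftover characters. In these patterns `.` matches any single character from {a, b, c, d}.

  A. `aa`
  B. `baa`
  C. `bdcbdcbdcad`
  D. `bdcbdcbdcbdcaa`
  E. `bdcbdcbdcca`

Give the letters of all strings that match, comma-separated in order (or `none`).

A, C, D, E

A → match
B → no match
C → match
D → match
E → match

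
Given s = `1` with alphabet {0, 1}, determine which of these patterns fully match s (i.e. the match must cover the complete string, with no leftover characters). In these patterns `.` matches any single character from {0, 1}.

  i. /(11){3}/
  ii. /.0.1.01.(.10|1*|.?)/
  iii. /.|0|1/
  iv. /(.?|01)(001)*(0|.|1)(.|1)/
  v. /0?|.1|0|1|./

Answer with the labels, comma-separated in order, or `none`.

i → no match — must start with `11`
ii → no match
iii → match
iv → no match
v → match

iii, v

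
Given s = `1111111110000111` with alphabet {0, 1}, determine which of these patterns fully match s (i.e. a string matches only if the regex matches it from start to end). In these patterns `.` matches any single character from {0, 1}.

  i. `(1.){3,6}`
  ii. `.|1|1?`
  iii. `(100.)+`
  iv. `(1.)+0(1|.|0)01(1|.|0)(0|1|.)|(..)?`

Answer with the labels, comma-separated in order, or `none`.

iv

i → no match
ii → no match
iii → no match — must start with `100`
iv → match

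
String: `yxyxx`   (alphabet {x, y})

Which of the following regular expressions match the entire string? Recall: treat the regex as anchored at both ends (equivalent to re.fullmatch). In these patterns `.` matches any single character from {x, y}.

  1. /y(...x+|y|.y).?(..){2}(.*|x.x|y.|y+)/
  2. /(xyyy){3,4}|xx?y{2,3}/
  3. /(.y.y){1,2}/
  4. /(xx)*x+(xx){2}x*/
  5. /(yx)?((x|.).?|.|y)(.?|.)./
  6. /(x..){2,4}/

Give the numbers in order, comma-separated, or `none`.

5

1 → no match
2 → no match
3 → no match — must end with `y`
4 → no match
5 → match
6 → no match — must start with `x`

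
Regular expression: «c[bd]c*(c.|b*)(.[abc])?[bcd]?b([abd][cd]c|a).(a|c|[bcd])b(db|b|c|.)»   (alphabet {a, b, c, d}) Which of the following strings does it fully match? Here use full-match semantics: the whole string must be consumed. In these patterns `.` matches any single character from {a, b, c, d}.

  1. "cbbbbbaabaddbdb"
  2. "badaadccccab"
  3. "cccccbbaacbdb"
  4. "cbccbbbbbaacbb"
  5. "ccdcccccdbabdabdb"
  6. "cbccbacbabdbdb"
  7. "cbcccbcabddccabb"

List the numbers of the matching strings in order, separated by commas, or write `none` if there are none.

1 → match
2 → no match — must start with "c"
3 → no match
4 → match
5 → no match
6 → match
7 → match

1, 4, 6, 7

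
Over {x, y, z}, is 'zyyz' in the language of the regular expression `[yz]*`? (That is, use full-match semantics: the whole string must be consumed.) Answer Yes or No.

Yes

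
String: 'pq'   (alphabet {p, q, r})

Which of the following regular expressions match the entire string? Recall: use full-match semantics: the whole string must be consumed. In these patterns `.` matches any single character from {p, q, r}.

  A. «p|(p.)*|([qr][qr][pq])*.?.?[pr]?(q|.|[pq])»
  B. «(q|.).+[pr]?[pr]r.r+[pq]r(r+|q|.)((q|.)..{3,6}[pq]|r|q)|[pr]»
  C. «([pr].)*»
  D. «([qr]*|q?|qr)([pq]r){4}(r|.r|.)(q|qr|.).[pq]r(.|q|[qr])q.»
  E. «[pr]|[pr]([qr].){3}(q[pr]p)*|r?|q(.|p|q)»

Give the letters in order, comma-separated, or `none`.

A → match
B → no match
C → match
D → no match
E → no match

A, C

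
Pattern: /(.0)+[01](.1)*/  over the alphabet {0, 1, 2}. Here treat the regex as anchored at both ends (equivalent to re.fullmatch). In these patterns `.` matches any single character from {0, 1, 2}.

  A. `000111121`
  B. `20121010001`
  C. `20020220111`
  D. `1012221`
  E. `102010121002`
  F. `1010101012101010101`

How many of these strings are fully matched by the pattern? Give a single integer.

2

A → match
B → no match
C → no match
D → no match
E → no match
F → match
Total matched: 2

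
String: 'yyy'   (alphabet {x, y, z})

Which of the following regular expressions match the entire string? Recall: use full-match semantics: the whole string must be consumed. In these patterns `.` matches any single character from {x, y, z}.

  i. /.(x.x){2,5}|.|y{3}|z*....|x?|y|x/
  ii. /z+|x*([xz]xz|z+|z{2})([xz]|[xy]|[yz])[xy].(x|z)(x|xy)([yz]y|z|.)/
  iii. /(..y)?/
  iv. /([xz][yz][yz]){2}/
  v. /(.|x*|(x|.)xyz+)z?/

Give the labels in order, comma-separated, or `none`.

i → match
ii → no match
iii → match
iv → no match
v → no match

i, iii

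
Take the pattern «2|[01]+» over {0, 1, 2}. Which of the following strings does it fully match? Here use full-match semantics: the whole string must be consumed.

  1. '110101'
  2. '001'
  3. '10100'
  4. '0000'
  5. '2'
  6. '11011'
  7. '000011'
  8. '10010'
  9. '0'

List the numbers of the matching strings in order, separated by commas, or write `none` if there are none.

1, 2, 3, 4, 5, 6, 7, 8, 9

1 → match
2 → match
3 → match
4 → match
5 → match
6 → match
7 → match
8 → match
9 → match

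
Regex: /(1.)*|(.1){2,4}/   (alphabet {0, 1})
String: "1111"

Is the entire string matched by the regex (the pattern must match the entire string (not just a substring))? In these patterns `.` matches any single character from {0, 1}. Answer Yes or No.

Yes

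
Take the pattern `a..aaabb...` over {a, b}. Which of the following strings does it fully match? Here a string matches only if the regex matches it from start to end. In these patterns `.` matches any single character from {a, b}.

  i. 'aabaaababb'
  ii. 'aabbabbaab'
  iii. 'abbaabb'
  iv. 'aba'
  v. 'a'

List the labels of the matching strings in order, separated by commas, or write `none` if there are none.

i → no match
ii → no match
iii → no match
iv → no match
v → no match

none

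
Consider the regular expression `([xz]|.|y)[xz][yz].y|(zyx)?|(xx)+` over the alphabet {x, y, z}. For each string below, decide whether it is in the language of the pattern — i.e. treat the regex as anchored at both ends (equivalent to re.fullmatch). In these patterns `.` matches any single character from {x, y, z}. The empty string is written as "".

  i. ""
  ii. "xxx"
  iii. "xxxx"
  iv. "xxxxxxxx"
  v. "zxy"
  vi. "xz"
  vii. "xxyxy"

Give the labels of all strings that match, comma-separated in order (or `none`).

i → match
ii → no match
iii → match
iv → match
v → no match
vi → no match
vii → match

i, iii, iv, vii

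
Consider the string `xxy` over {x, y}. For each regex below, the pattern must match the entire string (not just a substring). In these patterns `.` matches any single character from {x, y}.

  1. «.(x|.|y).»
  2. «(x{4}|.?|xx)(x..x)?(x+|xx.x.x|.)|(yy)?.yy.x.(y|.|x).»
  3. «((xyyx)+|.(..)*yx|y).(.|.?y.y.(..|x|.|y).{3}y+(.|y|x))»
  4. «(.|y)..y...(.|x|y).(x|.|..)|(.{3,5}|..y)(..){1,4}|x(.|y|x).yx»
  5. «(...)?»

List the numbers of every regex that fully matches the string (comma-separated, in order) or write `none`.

1 → match
2 → match
3 → no match
4 → no match
5 → match

1, 2, 5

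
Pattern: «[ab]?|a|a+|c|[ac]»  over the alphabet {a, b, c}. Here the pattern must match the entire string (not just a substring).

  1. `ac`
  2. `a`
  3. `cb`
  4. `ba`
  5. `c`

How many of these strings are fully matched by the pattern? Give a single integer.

2

1 → no match
2 → match
3 → no match
4 → no match
5 → match
Total matched: 2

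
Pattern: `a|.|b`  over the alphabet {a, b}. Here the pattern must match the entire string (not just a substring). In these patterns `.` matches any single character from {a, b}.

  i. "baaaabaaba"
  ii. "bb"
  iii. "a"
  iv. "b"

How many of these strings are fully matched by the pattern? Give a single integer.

i → no match
ii → no match
iii → match
iv → match
Total matched: 2

2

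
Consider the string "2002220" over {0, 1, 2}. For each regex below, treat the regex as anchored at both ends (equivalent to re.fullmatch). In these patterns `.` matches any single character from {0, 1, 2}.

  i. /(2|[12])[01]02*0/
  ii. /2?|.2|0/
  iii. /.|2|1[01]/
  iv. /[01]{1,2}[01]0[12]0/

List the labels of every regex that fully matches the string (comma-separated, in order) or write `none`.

i

i → match
ii → no match
iii → no match
iv → no match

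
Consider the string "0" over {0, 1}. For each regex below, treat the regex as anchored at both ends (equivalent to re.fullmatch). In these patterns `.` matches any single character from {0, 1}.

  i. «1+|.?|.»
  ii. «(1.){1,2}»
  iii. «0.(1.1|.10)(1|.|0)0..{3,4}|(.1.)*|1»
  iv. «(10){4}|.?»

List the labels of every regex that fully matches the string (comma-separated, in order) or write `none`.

i, iv

i → match
ii → no match — must start with "1"
iii → no match
iv → match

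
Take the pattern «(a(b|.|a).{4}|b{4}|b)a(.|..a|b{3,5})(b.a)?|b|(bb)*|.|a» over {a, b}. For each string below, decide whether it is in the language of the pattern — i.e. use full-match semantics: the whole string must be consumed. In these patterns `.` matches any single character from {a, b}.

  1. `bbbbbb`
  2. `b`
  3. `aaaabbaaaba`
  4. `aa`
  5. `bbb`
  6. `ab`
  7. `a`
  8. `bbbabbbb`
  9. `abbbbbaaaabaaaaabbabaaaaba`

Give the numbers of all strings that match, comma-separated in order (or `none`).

1. `bbbbbb` → match
2. `b` → match
3. `aaaabbaaaba` → no match
4. `aa` → no match
5. `bbb` → no match
6. `ab` → no match
7. `a` → match
8. `bbbabbbb` → no match
9 → no match

1, 2, 7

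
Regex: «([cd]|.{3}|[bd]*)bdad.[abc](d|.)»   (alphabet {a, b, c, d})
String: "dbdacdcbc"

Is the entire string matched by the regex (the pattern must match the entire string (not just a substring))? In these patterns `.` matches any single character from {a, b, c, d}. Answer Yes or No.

No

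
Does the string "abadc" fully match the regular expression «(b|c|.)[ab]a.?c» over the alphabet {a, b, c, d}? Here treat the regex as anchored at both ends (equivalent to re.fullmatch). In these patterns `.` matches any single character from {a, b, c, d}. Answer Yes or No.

Yes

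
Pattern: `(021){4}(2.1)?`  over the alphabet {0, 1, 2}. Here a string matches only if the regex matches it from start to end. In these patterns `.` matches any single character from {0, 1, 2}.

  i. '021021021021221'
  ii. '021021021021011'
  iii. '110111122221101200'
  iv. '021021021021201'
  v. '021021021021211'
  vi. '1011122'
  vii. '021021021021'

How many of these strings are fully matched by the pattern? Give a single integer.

i → match
ii → no match
iii → no match — must start with '021'
iv → match
v → match
vi → no match — must start with '021'
vii → match
Total matched: 4

4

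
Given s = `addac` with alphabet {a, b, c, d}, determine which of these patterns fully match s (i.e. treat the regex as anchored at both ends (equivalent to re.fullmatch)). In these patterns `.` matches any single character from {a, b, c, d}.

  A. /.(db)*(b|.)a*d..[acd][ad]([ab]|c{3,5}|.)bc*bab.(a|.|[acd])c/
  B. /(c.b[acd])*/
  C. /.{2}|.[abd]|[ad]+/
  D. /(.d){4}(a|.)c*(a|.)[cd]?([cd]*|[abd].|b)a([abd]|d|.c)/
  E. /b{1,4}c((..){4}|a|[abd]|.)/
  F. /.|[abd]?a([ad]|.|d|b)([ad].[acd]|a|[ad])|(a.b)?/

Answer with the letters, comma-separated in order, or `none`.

F

A → no match
B → no match
C → no match
D → no match
E → no match — must start with `b`
F → match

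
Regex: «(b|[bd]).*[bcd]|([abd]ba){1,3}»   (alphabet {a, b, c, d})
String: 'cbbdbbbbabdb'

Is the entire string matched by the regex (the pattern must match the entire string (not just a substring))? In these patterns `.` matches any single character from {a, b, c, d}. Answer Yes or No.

No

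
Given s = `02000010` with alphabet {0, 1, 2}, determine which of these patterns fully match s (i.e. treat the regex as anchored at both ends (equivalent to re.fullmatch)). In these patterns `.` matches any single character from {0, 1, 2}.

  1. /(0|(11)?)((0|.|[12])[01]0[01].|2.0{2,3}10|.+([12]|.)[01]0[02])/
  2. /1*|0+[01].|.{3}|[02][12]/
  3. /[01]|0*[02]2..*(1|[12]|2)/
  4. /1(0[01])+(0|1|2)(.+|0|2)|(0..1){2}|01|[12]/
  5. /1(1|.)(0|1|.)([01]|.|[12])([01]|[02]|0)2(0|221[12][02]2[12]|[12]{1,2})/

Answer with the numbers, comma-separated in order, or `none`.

1

1 → match
2 → no match
3 → no match
4 → no match
5 → no match — must start with `1`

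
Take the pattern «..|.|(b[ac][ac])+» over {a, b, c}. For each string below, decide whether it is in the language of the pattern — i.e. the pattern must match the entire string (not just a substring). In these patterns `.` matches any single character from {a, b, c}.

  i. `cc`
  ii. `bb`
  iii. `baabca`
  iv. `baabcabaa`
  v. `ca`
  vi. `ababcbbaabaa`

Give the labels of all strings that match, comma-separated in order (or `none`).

i, ii, iii, iv, v

i → match
ii → match
iii → match
iv → match
v → match
vi → no match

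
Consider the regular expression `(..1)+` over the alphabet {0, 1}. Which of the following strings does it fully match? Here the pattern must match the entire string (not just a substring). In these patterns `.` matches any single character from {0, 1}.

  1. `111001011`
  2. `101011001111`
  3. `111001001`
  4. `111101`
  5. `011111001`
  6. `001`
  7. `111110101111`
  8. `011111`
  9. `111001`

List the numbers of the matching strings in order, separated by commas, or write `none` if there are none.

1 → match
2 → match
3 → match
4 → match
5 → match
6 → match
7 → no match
8 → match
9 → match

1, 2, 3, 4, 5, 6, 8, 9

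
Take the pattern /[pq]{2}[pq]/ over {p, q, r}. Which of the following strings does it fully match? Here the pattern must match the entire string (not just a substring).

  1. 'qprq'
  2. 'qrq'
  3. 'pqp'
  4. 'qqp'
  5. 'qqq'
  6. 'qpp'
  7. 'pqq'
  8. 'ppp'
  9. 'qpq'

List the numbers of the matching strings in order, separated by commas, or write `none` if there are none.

3, 4, 5, 6, 7, 8, 9

1 → no match
2 → no match
3 → match
4 → match
5 → match
6 → match
7 → match
8 → match
9 → match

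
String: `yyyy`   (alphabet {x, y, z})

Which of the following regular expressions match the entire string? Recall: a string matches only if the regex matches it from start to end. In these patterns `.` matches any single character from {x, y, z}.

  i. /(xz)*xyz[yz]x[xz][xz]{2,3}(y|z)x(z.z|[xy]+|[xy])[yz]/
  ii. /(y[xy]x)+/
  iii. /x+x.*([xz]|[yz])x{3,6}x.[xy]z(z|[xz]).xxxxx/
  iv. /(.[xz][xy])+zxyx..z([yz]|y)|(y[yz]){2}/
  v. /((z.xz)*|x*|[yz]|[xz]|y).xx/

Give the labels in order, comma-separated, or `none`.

iv

i → no match
ii → no match — must end with `x`
iii → no match — must start with `x`
iv → match
v → no match — must end with `xx`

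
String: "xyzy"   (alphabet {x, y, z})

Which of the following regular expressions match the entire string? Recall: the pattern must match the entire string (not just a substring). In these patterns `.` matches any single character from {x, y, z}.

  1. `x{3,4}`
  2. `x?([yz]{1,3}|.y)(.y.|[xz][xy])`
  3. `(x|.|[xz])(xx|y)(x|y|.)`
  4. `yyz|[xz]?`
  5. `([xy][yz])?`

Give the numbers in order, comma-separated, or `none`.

1 → no match — must end with "x"
2 → match
3 → no match
4 → no match
5 → no match

2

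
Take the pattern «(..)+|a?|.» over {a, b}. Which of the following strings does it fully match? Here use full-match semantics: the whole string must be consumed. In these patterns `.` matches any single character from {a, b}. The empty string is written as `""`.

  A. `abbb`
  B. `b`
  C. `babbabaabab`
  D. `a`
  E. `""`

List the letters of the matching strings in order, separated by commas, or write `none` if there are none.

A → match
B → match
C → no match
D → match
E → match

A, B, D, E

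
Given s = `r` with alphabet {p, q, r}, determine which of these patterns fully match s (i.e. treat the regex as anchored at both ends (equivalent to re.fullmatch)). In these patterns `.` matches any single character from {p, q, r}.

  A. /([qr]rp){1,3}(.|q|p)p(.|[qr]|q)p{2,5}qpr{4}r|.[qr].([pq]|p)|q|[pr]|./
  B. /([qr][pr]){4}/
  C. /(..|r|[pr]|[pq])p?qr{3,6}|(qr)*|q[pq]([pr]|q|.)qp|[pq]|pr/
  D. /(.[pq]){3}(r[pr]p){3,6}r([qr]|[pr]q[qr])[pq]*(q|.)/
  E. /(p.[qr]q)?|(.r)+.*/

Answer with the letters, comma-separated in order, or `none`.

A → match
B → no match
C → no match
D → no match
E → no match

A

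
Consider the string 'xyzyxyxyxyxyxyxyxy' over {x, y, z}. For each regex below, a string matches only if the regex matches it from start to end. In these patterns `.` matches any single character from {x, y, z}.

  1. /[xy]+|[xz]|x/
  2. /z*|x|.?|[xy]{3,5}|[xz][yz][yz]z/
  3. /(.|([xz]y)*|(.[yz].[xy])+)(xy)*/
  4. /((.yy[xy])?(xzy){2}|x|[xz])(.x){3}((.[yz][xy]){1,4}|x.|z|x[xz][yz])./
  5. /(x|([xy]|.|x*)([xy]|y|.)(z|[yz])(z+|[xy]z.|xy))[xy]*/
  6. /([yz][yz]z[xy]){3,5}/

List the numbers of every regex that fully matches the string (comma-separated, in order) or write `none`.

3, 5

1 → no match
2 → no match
3 → match
4 → no match
5 → match
6 → no match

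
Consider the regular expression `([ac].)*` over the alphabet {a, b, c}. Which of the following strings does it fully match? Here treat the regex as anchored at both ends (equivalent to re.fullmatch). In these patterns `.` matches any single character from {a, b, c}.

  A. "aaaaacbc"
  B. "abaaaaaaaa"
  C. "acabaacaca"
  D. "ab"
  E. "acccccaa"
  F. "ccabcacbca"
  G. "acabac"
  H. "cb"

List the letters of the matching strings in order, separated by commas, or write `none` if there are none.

B, C, D, E, F, G, H

A → no match
B → match
C → match
D → match
E → match
F → match
G → match
H → match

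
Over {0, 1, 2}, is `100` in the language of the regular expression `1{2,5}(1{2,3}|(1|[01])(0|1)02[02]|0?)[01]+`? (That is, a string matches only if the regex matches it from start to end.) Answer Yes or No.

No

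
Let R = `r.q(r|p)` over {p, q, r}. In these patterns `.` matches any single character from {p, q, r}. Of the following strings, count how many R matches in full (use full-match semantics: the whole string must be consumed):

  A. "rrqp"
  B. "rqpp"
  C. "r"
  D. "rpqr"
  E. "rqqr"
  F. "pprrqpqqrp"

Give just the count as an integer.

A → match
B → no match
C → no match
D → match
E → match
F → no match — must start with "r"
Total matched: 3

3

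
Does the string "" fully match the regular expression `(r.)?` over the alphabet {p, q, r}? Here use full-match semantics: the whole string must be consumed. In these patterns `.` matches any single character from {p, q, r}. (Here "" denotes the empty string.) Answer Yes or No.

Yes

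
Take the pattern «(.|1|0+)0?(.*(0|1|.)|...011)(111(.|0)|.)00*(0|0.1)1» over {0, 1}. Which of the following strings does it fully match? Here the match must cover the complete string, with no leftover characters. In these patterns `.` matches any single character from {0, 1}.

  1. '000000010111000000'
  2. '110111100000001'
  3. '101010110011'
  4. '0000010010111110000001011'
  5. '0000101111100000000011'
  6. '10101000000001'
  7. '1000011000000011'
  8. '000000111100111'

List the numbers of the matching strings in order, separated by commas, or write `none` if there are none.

1 → no match — must end with '1'
2 → match
3. '101010110011' → no match
4 → no match
5 → match
6 → match
7 → match
8 → match

2, 5, 6, 7, 8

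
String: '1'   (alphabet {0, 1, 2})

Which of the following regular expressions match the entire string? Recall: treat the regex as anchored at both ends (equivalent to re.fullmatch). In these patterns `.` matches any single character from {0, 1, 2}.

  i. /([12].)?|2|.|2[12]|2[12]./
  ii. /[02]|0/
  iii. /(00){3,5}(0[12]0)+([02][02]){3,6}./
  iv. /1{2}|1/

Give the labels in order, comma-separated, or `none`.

i → match
ii → no match
iii → no match — must start with '00'
iv → match

i, iv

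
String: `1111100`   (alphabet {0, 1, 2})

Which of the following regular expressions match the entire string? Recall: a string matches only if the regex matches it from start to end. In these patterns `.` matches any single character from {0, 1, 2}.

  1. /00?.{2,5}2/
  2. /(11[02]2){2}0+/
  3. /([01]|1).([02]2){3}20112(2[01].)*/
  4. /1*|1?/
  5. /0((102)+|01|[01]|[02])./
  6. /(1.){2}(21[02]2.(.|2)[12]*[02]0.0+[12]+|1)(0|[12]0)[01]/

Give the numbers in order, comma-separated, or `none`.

1 → no match — must start with `0`
2 → no match
3 → no match
4 → no match
5 → no match — must start with `0`
6 → match

6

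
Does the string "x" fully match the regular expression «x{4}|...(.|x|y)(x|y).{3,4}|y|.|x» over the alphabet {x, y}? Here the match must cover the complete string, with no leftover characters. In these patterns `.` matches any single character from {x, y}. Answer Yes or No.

Yes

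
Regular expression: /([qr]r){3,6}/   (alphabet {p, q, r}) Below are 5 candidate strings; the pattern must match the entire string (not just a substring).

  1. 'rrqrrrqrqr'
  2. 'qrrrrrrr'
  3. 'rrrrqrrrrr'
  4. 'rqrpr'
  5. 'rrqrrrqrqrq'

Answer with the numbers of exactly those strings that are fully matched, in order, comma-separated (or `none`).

1 → match
2 → match
3 → match
4 → no match
5 → no match — must end with 'r'

1, 2, 3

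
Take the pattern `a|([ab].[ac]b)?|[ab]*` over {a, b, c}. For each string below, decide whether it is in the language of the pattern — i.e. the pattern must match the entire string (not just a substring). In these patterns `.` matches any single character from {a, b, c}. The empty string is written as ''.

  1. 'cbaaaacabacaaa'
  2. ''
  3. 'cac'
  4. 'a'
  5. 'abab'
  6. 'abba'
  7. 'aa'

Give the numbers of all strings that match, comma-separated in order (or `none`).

2, 4, 5, 6, 7

1 → no match
2 → match
3 → no match
4 → match
5 → match
6 → match
7 → match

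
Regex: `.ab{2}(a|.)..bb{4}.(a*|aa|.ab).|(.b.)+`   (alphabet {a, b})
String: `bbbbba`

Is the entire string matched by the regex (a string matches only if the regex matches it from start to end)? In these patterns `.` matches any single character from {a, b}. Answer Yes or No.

Yes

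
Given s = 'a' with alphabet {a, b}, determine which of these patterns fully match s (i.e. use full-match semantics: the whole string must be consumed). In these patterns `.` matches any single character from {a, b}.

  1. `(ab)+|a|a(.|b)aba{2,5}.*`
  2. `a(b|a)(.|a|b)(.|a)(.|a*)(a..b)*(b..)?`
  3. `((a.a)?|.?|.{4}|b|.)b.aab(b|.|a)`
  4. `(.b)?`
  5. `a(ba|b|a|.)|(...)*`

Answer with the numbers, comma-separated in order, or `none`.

1

1 → match
2 → no match
3 → no match
4 → no match
5 → no match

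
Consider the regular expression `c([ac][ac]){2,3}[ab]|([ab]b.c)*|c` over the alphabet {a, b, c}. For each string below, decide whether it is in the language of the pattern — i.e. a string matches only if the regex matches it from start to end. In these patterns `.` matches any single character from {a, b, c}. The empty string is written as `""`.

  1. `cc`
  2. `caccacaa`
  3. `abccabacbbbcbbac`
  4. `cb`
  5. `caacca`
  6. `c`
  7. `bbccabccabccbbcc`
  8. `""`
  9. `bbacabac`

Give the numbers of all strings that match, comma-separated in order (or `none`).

2, 3, 5, 6, 7, 8, 9

1 → no match
2 → match
3 → match
4 → no match
5 → match
6 → match
7 → match
8 → match
9 → match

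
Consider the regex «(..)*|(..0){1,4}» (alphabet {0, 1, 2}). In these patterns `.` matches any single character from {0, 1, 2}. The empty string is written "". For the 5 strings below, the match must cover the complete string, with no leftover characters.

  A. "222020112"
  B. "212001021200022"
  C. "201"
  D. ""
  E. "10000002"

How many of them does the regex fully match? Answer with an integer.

2

A → no match
B → no match
C → no match
D → match
E → match
Total matched: 2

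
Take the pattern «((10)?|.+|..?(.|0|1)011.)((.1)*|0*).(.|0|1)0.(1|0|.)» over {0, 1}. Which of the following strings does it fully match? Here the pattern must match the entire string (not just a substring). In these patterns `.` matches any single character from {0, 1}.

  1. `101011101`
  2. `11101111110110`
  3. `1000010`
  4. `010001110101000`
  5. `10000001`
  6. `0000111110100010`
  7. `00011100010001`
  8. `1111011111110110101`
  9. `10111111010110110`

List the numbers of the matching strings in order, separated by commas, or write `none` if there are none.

3, 4, 5, 6, 7

1 → no match
2 → no match
3 → match
4 → match
5 → match
6 → match
7 → match
8 → no match
9 → no match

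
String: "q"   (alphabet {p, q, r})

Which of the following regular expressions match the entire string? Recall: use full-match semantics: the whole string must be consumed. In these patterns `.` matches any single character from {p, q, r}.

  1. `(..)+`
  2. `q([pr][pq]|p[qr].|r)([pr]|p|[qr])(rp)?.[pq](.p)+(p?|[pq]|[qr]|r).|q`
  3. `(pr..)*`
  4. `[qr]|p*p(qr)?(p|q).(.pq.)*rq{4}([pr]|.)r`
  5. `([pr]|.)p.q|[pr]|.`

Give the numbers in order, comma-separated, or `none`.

1 → no match
2 → match
3 → no match
4 → match
5 → match

2, 4, 5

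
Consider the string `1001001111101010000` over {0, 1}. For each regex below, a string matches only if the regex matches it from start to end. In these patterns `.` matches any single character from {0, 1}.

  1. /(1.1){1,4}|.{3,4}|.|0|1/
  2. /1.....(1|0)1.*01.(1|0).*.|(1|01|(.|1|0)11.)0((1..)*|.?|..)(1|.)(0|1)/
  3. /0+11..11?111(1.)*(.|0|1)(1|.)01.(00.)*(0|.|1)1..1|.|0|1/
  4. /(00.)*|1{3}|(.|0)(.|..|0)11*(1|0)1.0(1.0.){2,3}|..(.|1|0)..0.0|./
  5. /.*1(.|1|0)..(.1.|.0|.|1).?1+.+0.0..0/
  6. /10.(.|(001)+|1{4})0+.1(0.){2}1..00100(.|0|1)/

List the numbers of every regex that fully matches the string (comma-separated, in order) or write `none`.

1 → no match
2 → match
3 → no match
4 → no match
5 → match
6 → no match

2, 5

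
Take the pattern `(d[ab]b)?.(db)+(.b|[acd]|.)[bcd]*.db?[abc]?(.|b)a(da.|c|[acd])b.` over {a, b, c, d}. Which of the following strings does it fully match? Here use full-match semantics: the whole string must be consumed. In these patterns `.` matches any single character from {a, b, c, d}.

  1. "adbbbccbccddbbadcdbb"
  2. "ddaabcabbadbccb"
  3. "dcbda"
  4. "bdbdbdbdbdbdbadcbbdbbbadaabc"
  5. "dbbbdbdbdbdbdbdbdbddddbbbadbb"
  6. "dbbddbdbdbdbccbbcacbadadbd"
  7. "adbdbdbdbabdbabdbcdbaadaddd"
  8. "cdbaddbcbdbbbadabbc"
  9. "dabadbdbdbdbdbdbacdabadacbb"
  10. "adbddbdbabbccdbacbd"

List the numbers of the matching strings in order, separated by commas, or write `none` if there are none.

4, 5, 8, 9

1 → no match
2 → no match
3 → no match
4 → match
5 → match
6 → no match
7 → no match
8 → match
9 → match
10 → no match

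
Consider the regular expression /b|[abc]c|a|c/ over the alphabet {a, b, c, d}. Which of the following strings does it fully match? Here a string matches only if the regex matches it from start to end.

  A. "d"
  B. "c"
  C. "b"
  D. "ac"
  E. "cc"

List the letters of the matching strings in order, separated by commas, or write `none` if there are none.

A → no match
B → match
C → match
D → match
E → match

B, C, D, E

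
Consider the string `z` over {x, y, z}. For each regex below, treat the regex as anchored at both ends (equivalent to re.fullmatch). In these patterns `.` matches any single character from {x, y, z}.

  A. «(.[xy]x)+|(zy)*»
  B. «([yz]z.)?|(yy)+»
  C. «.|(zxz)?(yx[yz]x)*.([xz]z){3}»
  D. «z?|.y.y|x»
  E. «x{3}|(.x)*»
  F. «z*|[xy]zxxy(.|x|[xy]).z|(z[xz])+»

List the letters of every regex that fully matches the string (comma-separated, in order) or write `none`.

A → no match
B → no match
C → match
D → match
E → no match
F → match

C, D, F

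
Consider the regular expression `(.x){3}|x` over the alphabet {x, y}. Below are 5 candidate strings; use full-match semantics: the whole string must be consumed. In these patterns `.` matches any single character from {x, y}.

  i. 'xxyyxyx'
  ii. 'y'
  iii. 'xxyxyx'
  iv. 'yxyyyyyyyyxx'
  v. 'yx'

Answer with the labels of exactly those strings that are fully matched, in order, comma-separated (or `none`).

iii

i → no match
ii → no match — must end with 'x'
iii → match
iv → no match
v → no match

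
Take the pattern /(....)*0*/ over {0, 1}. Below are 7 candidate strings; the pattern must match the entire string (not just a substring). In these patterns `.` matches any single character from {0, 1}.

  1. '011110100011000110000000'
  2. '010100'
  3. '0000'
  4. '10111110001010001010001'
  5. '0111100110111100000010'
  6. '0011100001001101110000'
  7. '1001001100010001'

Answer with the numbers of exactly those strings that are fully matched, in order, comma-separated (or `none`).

1, 2, 3, 6, 7

1 → match
2 → match
3 → match
4 → no match
5 → no match
6 → match
7 → match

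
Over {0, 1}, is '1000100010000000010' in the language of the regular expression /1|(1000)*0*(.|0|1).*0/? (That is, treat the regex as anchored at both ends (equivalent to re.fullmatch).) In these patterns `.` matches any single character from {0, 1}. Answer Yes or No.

Yes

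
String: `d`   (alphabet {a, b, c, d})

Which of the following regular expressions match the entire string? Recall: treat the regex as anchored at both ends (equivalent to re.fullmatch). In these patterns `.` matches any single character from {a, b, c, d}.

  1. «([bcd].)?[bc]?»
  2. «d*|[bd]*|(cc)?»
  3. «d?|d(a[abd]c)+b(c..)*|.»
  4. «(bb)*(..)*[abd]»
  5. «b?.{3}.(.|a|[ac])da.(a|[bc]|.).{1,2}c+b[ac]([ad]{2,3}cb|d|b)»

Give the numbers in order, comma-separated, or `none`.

1 → no match
2 → match
3 → match
4 → match
5 → no match

2, 3, 4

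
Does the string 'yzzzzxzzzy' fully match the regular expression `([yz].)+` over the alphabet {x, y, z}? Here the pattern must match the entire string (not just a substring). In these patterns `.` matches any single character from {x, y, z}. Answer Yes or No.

Yes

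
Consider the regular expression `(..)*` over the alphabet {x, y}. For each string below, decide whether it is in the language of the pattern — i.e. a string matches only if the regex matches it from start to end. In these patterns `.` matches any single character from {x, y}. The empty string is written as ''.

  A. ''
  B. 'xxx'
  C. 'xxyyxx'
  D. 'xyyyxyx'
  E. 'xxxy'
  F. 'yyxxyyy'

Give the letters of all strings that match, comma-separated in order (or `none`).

A, C, E

A → match
B → no match
C → match
D → no match
E → match
F → no match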